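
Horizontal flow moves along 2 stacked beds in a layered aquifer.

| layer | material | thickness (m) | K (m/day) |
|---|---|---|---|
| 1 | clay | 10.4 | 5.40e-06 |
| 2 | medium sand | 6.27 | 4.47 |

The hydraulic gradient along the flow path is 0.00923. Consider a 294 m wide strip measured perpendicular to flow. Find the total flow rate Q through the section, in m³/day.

76.1

Flow is parallel to layering, so each bed carries its own Darcy discharge and the transmissivities add.
Σ(K_i·b_i) = 5.40e-06×10.4 + 4.47×6.27 = 28.03 m²/day.
Hydraulic gradient i = 0.00923.
Q = Σ(K_i·b_i) · W · i = 28.03 × 294 × 0.009230 = 76.05 m³/day.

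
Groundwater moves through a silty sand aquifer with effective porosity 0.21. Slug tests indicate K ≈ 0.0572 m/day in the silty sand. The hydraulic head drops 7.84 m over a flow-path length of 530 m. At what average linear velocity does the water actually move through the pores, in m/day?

0.00403

Hydraulic gradient i = Δh / L = 7.84 / 530 = 0.01479.
Darcy flux q = K · i = 0.05720 × 0.01479 = 0.0008461 m/day.
Seepage velocity v = q / n_e = 0.0008461 / 0.21 = 0.004029 m/day.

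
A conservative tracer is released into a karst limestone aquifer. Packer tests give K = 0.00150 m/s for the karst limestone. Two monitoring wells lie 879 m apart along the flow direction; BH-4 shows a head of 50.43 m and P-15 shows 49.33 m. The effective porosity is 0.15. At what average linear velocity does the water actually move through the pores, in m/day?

Convert K: 0.00150 m/s × 86400 = 129.6 m/day.
Hydraulic gradient i = (50.43 − 49.33) / 879 = 1.1 / 879 = 0.001251.
Darcy flux q = K · i = 129.6 × 0.001251 = 0.1622 m/day.
Seepage velocity v = q / n_e = 0.1622 / 0.15 = 1.081 m/day.

1.08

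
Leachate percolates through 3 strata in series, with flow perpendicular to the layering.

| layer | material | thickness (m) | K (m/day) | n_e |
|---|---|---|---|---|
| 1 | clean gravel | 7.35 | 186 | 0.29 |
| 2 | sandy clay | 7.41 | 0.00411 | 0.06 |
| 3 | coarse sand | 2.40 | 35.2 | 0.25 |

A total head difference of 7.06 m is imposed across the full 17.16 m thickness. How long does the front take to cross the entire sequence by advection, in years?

With flow normal to the layers, continuity requires the same specific discharge q through every layer.
Σ(b_i/K_i) = 7.35/186 + 7.41/0.00411 + 2.40/35.2 = 1803 d.
q = Δh / Σ(b_i/K_i) = 7.06 / 1803 = 0.003916 m/day.
In each layer the seepage velocity is v_i = q/n_i, so the layer transit time is t_i = b_i·n_i / q:
  layer 1 (clean gravel): t_1 = 7.35 × 0.29 / 0.003916 = 544.4 d
  layer 2 (sandy clay): t_2 = 7.41 × 0.06 / 0.003916 = 113.5 d
  layer 3 (coarse sand): t_3 = 2.40 × 0.25 / 0.003916 = 153.2 d
Total t = Σ t_i = 811.1 days = 2.221 years.

2.22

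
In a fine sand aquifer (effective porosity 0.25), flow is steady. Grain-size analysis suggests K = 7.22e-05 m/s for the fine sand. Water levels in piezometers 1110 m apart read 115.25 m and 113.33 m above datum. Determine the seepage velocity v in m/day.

0.0432

Convert K: 7.22e-05 m/s × 86400 = 6.238 m/day.
Hydraulic gradient i = (115.25 − 113.33) / 1110 = 1.92 / 1110 = 0.001730.
Darcy flux q = K · i = 6.238 × 0.001730 = 0.01079 m/day.
Seepage velocity v = q / n_e = 0.01079 / 0.25 = 0.04316 m/day.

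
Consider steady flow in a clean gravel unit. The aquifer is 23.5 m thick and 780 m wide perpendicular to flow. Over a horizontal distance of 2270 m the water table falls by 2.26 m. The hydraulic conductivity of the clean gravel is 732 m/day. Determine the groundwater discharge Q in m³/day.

Cross-sectional area A = 780 × 23.5 = 18330 m².
Hydraulic gradient i = Δh / L = 2.26 / 2270 = 0.0009956.
Darcy's law: Q = K · A · i = 732.0 × 18330 × 0.0009956 = 13358 m³/day.

13400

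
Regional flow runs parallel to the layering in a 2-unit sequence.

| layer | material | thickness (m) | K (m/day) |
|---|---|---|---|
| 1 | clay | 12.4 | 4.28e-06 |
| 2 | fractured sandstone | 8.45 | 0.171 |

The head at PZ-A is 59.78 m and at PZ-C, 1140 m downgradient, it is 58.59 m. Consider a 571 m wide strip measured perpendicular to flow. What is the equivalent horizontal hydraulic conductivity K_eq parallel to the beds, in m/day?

Flow is parallel to layering, so each bed carries its own Darcy discharge and the transmissivities add.
Σ(K_i·b_i) = 4.28e-06×12.4 + 0.171×8.45 = 1.445 m²/day.
Total thickness b = 20.85 m, so K_eq = Σ(K_i·b_i)/b = 0.06930 m/day.

0.0693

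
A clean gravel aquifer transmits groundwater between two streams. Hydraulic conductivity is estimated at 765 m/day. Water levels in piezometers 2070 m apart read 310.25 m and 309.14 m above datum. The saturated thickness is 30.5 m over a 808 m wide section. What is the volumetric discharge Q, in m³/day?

Cross-sectional area A = 808 × 30.5 = 24644 m².
Hydraulic gradient i = (310.25 − 309.14) / 2070 = 1.11 / 2070 = 0.0005362.
Darcy's law: Q = K · A · i = 765.0 × 24644 × 0.0005362 = 10109 m³/day.

10100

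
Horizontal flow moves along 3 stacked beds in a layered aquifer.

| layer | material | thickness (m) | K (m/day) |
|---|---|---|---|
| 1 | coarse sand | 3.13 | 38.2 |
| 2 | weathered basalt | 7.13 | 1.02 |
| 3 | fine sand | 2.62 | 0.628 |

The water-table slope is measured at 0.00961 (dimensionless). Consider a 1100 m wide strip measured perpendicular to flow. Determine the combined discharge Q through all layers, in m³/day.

Flow is parallel to layering, so each bed carries its own Darcy discharge and the transmissivities add.
Σ(K_i·b_i) = 38.2×3.13 + 1.02×7.13 + 0.628×2.62 = 128.5 m²/day.
Hydraulic gradient i = 0.00961.
Q = Σ(K_i·b_i) · W · i = 128.5 × 1100 × 0.009610 = 1358 m³/day.

1360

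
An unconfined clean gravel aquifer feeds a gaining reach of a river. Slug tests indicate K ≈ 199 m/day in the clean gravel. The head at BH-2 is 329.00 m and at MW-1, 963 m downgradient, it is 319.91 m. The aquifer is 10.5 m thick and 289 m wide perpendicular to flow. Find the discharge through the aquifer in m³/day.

Cross-sectional area A = 289 × 10.5 = 3034 m².
Hydraulic gradient i = (329.00 − 319.91) / 963 = 9.09 / 963 = 0.009439.
Darcy's law: Q = K · A · i = 199.0 × 3034 × 0.009439 = 5700 m³/day.

5700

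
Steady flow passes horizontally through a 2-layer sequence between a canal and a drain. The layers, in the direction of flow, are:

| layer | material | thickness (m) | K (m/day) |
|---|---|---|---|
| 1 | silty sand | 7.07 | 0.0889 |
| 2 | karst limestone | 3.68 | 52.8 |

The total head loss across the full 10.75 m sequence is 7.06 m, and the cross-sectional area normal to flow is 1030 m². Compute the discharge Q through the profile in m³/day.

Flow is perpendicular to layering, so the layers act in series and the equivalent K is the thickness-weighted harmonic mean.
Total thickness L = 7.07 + 3.68 = 10.75 m.
Σ(b_i/K_i) = 7.07/0.0889 + 3.68/52.8 = 79.60 d.
K_eq = L / Σ(b_i/K_i) = 10.75 / 79.60 = 0.1351 m/day.
Q = K_eq · A · (Δh/L) = 0.1351 × 1030 × (7.06/10.75) = 91.36 m³/day.

91.4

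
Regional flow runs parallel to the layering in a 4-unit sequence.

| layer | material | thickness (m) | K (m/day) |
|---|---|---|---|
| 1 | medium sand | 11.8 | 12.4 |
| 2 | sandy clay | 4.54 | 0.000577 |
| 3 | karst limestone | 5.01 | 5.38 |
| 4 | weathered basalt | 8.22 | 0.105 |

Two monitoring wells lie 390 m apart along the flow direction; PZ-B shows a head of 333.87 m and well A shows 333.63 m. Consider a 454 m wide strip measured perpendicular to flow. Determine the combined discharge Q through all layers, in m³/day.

48.7

Flow is parallel to layering, so each bed carries its own Darcy discharge and the transmissivities add.
Σ(K_i·b_i) = 12.4×11.8 + 0.000577×4.54 + 5.38×5.01 + 0.105×8.22 = 174.1 m²/day.
Hydraulic gradient i = (333.87 − 333.63) / 390 = 0.24 / 390 = 0.0006154.
Q = Σ(K_i·b_i) · W · i = 174.1 × 454 × 0.0006154 = 48.65 m³/day.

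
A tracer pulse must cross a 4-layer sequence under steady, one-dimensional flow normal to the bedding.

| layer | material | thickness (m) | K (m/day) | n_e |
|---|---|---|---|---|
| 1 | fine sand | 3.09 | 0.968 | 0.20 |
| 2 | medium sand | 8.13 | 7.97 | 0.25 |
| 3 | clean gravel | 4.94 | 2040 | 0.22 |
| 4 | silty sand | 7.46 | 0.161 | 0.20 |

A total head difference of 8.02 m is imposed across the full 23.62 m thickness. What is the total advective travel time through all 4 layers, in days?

With flow normal to the layers, continuity requires the same specific discharge q through every layer.
Σ(b_i/K_i) = 3.09/0.968 + 8.13/7.97 + 4.94/2040 + 7.46/0.161 = 50.55 d.
q = Δh / Σ(b_i/K_i) = 8.02 / 50.55 = 0.1587 m/day.
In each layer the seepage velocity is v_i = q/n_i, so the layer transit time is t_i = b_i·n_i / q:
  layer 1 (fine sand): t_1 = 3.09 × 0.20 / 0.1587 = 3.895 d
  layer 2 (medium sand): t_2 = 8.13 × 0.25 / 0.1587 = 12.81 d
  layer 3 (clean gravel): t_3 = 4.94 × 0.22 / 0.1587 = 6.850 d
  layer 4 (silty sand): t_4 = 7.46 × 0.20 / 0.1587 = 9.404 d
Total t = Σ t_i = 32.96 days.

33.0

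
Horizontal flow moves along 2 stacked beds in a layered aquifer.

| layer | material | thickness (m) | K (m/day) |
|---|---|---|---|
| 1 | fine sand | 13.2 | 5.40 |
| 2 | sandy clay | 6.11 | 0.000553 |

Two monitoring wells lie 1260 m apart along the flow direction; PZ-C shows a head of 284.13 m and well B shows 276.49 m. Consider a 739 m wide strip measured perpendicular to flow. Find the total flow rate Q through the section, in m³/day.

Flow is parallel to layering, so each bed carries its own Darcy discharge and the transmissivities add.
Σ(K_i·b_i) = 5.40×13.2 + 0.000553×6.11 = 71.28 m²/day.
Hydraulic gradient i = (284.13 − 276.49) / 1260 = 7.64 / 1260 = 0.006063.
Q = Σ(K_i·b_i) · W · i = 71.28 × 739 × 0.006063 = 319.4 m³/day.

319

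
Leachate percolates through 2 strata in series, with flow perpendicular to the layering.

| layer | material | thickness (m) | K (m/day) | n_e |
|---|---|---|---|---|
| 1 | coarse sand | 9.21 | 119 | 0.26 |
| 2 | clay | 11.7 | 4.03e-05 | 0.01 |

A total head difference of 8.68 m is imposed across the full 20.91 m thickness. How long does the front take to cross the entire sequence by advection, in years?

230

With flow normal to the layers, continuity requires the same specific discharge q through every layer.
Σ(b_i/K_i) = 9.21/119 + 11.7/4.03e-05 = 2.903e+05 d.
q = Δh / Σ(b_i/K_i) = 8.68 / 2.903e+05 = 2.990e-05 m/day.
In each layer the seepage velocity is v_i = q/n_i, so the layer transit time is t_i = b_i·n_i / q:
  layer 1 (coarse sand): t_1 = 9.21 × 0.26 / 2.990e-05 = 80093 d
  layer 2 (clay): t_2 = 11.7 × 0.01 / 2.990e-05 = 3913 d
Total t = Σ t_i = 84006 days = 230.0 years.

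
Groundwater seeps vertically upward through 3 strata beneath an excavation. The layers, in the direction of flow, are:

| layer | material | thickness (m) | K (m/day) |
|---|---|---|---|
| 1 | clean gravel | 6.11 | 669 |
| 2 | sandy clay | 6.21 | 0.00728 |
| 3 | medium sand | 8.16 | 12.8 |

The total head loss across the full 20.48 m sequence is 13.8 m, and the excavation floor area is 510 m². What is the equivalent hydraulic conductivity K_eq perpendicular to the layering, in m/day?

0.0240

Flow is perpendicular to layering, so the layers act in series and the equivalent K is the thickness-weighted harmonic mean.
Total thickness L = 6.11 + 6.21 + 8.16 = 20.48 m.
Σ(b_i/K_i) = 6.11/669 + 6.21/0.00728 + 8.16/12.8 = 853.7 d.
K_eq = L / Σ(b_i/K_i) = 20.48 / 853.7 = 0.02399 m/day.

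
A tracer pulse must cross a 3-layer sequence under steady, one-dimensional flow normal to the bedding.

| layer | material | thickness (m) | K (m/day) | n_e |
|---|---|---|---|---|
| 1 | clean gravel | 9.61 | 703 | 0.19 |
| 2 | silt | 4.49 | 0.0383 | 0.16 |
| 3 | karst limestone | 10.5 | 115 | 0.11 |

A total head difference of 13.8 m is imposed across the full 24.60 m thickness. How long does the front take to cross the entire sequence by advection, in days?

With flow normal to the layers, continuity requires the same specific discharge q through every layer.
Σ(b_i/K_i) = 9.61/703 + 4.49/0.0383 + 10.5/115 = 117.3 d.
q = Δh / Σ(b_i/K_i) = 13.8 / 117.3 = 0.1176 m/day.
In each layer the seepage velocity is v_i = q/n_i, so the layer transit time is t_i = b_i·n_i / q:
  layer 1 (clean gravel): t_1 = 9.61 × 0.19 / 0.1176 = 15.53 d
  layer 2 (silt): t_2 = 4.49 × 0.16 / 0.1176 = 6.108 d
  layer 3 (karst limestone): t_3 = 10.5 × 0.11 / 0.1176 = 9.821 d
Total t = Σ t_i = 31.45 days.

31.5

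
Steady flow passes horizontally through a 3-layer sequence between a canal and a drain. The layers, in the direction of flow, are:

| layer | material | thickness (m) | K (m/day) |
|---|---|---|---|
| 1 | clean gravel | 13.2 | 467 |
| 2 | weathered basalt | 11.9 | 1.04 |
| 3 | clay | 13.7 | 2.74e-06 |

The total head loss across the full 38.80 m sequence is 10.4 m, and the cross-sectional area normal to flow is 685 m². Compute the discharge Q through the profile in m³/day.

Flow is perpendicular to layering, so the layers act in series and the equivalent K is the thickness-weighted harmonic mean.
Total thickness L = 13.2 + 11.9 + 13.7 = 38.80 m.
Σ(b_i/K_i) = 13.2/467 + 11.9/1.04 + 13.7/2.74e-06 = 5.000e+06 d.
K_eq = L / Σ(b_i/K_i) = 38.80 / 5.000e+06 = 7.760e-06 m/day.
Q = K_eq · A · (Δh/L) = 7.760e-06 × 685 × (10.4/38.80) = 0.001425 m³/day.

0.00142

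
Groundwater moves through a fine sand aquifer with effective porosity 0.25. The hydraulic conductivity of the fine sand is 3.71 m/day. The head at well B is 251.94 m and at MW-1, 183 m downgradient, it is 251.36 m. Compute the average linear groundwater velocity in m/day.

0.0470

Hydraulic gradient i = (251.94 − 251.36) / 183 = 0.58 / 183 = 0.003169.
Darcy flux q = K · i = 3.710 × 0.003169 = 0.01176 m/day.
Seepage velocity v = q / n_e = 0.01176 / 0.25 = 0.04703 m/day.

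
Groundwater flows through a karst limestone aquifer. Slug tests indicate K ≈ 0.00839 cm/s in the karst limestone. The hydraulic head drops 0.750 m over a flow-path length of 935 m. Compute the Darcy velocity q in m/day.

0.00581

Convert K: 0.00839 cm/s × 864 = 7.249 m/day.
Hydraulic gradient i = Δh / L = 0.750 / 935 = 0.0008021.
Specific discharge q = K · i = 7.249 × 0.0008021 = 0.005815 m/day.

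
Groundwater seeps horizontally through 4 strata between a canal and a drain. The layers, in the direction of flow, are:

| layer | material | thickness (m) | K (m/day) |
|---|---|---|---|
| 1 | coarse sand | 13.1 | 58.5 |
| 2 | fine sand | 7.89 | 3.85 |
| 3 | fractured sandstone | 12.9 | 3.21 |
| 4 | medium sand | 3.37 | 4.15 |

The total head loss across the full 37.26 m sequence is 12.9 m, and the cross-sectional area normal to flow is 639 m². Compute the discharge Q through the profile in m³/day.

Flow is perpendicular to layering, so the layers act in series and the equivalent K is the thickness-weighted harmonic mean.
Total thickness L = 13.1 + 7.89 + 12.9 + 3.37 = 37.26 m.
Σ(b_i/K_i) = 13.1/58.5 + 7.89/3.85 + 12.9/3.21 + 3.37/4.15 = 7.104 d.
K_eq = L / Σ(b_i/K_i) = 37.26 / 7.104 = 5.245 m/day.
Q = K_eq · A · (Δh/L) = 5.245 × 639 × (12.9/37.26) = 1160 m³/day.

1160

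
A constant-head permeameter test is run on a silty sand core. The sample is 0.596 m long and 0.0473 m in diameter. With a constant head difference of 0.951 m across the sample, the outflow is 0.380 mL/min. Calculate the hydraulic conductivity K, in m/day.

Cross-sectional area A = π·(d/2)² = π × (0.0473/2)² = 0.001757 m².
Convert discharge: 0.380 mL/min = 6.333e-09 m³/s.
Darcy's law rearranged: K = Q·L / (A·Δh) = 6.333e-09 × 0.596 / (0.001757 × 0.951) = 2.259e-06 m/s = 0.1952 m/day.

0.195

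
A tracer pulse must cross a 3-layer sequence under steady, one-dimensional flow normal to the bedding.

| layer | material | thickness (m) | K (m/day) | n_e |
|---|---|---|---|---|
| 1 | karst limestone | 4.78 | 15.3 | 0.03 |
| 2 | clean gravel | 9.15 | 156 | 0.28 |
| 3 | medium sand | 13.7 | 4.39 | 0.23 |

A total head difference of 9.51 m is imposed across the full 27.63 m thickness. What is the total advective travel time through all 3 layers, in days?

With flow normal to the layers, continuity requires the same specific discharge q through every layer.
Σ(b_i/K_i) = 4.78/15.3 + 9.15/156 + 13.7/4.39 = 3.492 d.
q = Δh / Σ(b_i/K_i) = 9.51 / 3.492 = 2.724 m/day.
In each layer the seepage velocity is v_i = q/n_i, so the layer transit time is t_i = b_i·n_i / q:
  layer 1 (karst limestone): t_1 = 4.78 × 0.03 / 2.724 = 0.05265 d
  layer 2 (clean gravel): t_2 = 9.15 × 0.28 / 2.724 = 0.9407 d
  layer 3 (medium sand): t_3 = 13.7 × 0.23 / 2.724 = 1.157 d
Total t = Σ t_i = 2.150 days.

2.15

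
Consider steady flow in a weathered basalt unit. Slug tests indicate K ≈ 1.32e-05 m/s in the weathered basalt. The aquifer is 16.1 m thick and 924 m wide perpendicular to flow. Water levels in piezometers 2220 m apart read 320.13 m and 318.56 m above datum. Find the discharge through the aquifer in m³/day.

12.0

Convert K: 1.32e-05 m/s × 86400 = 1.140 m/day.
Cross-sectional area A = 924 × 16.1 = 14876 m².
Hydraulic gradient i = (320.13 − 318.56) / 2220 = 1.57 / 2220 = 0.0007072.
Darcy's law: Q = K · A · i = 1.140 × 14876 × 0.0007072 = 12.00 m³/day.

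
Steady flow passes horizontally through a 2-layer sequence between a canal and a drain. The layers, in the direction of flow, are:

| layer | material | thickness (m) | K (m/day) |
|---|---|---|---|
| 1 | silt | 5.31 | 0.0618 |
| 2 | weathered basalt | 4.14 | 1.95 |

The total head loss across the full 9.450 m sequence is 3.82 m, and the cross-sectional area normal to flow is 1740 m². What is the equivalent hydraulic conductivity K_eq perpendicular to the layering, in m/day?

Flow is perpendicular to layering, so the layers act in series and the equivalent K is the thickness-weighted harmonic mean.
Total thickness L = 5.31 + 4.14 = 9.450 m.
Σ(b_i/K_i) = 5.31/0.0618 + 4.14/1.95 = 88.05 d.
K_eq = L / Σ(b_i/K_i) = 9.450 / 88.05 = 0.1073 m/day.

0.107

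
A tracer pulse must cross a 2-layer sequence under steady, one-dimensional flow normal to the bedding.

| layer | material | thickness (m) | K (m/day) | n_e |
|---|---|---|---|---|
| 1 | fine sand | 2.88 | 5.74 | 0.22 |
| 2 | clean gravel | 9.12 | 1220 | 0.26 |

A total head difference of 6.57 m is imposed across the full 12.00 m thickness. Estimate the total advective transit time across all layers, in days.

With flow normal to the layers, continuity requires the same specific discharge q through every layer.
Σ(b_i/K_i) = 2.88/5.74 + 9.12/1220 = 0.5092 d.
q = Δh / Σ(b_i/K_i) = 6.57 / 0.5092 = 12.90 m/day.
In each layer the seepage velocity is v_i = q/n_i, so the layer transit time is t_i = b_i·n_i / q:
  layer 1 (fine sand): t_1 = 2.88 × 0.22 / 12.90 = 0.04911 d
  layer 2 (clean gravel): t_2 = 9.12 × 0.26 / 12.90 = 0.1838 d
Total t = Σ t_i = 0.2329 days.

0.233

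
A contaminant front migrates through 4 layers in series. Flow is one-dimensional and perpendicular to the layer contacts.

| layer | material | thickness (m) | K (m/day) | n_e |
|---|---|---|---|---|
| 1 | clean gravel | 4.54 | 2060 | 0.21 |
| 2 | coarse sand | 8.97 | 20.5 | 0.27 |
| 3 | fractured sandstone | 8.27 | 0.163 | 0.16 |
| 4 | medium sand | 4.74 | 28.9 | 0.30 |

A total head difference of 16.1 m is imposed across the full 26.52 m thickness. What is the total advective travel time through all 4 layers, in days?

19.5

With flow normal to the layers, continuity requires the same specific discharge q through every layer.
Σ(b_i/K_i) = 4.54/2060 + 8.97/20.5 + 8.27/0.163 + 4.74/28.9 = 51.34 d.
q = Δh / Σ(b_i/K_i) = 16.1 / 51.34 = 0.3136 m/day.
In each layer the seepage velocity is v_i = q/n_i, so the layer transit time is t_i = b_i·n_i / q:
  layer 1 (clean gravel): t_1 = 4.54 × 0.21 / 0.3136 = 3.040 d
  layer 2 (coarse sand): t_2 = 8.97 × 0.27 / 0.3136 = 7.723 d
  layer 3 (fractured sandstone): t_3 = 8.27 × 0.16 / 0.3136 = 4.219 d
  layer 4 (medium sand): t_4 = 4.74 × 0.30 / 0.3136 = 4.534 d
Total t = Σ t_i = 19.52 days.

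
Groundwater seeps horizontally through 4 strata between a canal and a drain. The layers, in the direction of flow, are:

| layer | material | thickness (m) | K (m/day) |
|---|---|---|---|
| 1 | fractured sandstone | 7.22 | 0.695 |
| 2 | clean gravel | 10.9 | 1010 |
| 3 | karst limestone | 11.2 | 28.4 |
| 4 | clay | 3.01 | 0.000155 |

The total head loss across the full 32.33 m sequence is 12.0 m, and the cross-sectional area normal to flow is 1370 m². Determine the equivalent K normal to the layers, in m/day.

Flow is perpendicular to layering, so the layers act in series and the equivalent K is the thickness-weighted harmonic mean.
Total thickness L = 7.22 + 10.9 + 11.2 + 3.01 = 32.33 m.
Σ(b_i/K_i) = 7.22/0.695 + 10.9/1010 + 11.2/28.4 + 3.01/0.000155 = 19430 d.
K_eq = L / Σ(b_i/K_i) = 32.33 / 19430 = 0.001664 m/day.

0.00166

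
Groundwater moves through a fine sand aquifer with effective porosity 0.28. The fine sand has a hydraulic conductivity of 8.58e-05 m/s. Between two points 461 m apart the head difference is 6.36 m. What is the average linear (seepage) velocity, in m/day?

Convert K: 8.58e-05 m/s × 86400 = 7.413 m/day.
Hydraulic gradient i = Δh / L = 6.36 / 461 = 0.01380.
Darcy flux q = K · i = 7.413 × 0.01380 = 0.1023 m/day.
Seepage velocity v = q / n_e = 0.1023 / 0.28 = 0.3653 m/day.

0.365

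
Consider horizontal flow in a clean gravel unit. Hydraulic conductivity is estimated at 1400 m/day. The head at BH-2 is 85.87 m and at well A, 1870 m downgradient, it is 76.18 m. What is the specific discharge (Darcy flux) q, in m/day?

7.25

Hydraulic gradient i = (85.87 − 76.18) / 1870 = 9.69 / 1870 = 0.005182.
Specific discharge q = K · i = 1400 × 0.005182 = 7.255 m/day.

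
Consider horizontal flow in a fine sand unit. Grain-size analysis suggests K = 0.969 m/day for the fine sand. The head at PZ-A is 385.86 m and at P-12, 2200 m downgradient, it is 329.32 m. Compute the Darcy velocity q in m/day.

Hydraulic gradient i = (385.86 − 329.32) / 2200 = 56.54 / 2200 = 0.02570.
Specific discharge q = K · i = 0.9690 × 0.02570 = 0.02490 m/day.

0.0249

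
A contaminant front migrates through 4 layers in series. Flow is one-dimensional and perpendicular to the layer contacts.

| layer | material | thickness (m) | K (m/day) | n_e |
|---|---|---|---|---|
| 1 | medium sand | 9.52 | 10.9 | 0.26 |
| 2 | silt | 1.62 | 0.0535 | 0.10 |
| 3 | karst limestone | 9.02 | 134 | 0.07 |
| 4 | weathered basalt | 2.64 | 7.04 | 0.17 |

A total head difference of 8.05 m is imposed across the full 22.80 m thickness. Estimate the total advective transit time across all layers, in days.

With flow normal to the layers, continuity requires the same specific discharge q through every layer.
Σ(b_i/K_i) = 9.52/10.9 + 1.62/0.0535 + 9.02/134 + 2.64/7.04 = 31.60 d.
q = Δh / Σ(b_i/K_i) = 8.05 / 31.60 = 0.2548 m/day.
In each layer the seepage velocity is v_i = q/n_i, so the layer transit time is t_i = b_i·n_i / q:
  layer 1 (medium sand): t_1 = 9.52 × 0.26 / 0.2548 = 9.715 d
  layer 2 (silt): t_2 = 1.62 × 0.10 / 0.2548 = 0.6358 d
  layer 3 (karst limestone): t_3 = 9.02 × 0.07 / 0.2548 = 2.478 d
  layer 4 (weathered basalt): t_4 = 2.64 × 0.17 / 0.2548 = 1.762 d
Total t = Σ t_i = 14.59 days.

14.6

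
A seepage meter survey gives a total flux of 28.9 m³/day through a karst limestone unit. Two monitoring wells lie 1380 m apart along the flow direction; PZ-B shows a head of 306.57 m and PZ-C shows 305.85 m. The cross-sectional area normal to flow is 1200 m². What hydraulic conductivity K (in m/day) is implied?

Hydraulic gradient i = (306.57 − 305.85) / 1380 = 0.72 / 1380 = 0.0005217.
From Q = K·A·i, K = Q / (A·i) = 28.9 / (1200 × 0.0005217) = 46.16 m/day.

46.2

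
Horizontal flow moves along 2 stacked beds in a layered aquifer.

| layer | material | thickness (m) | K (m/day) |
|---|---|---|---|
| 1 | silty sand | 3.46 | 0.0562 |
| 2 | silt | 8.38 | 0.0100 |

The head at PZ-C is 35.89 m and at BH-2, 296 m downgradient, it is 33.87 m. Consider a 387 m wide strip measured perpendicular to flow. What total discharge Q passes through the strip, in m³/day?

0.735

Flow is parallel to layering, so each bed carries its own Darcy discharge and the transmissivities add.
Σ(K_i·b_i) = 0.0562×3.46 + 0.0100×8.38 = 0.2783 m²/day.
Hydraulic gradient i = (35.89 − 33.87) / 296 = 2.02 / 296 = 0.006824.
Q = Σ(K_i·b_i) · W · i = 0.2783 × 387 × 0.006824 = 0.7349 m³/day.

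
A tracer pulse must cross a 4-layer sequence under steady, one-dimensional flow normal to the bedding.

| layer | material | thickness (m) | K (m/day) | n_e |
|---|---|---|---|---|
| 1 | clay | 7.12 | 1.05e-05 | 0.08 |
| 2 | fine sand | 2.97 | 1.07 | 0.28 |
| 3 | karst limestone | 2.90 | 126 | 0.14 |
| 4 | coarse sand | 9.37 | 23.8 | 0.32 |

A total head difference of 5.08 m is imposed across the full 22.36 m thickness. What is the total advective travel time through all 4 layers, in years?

With flow normal to the layers, continuity requires the same specific discharge q through every layer.
Σ(b_i/K_i) = 7.12/1.05e-05 + 2.97/1.07 + 2.90/126 + 9.37/23.8 = 6.781e+05 d.
q = Δh / Σ(b_i/K_i) = 5.08 / 6.781e+05 = 7.492e-06 m/day.
In each layer the seepage velocity is v_i = q/n_i, so the layer transit time is t_i = b_i·n_i / q:
  layer 1 (clay): t_1 = 7.12 × 0.08 / 7.492e-06 = 76032 d
  layer 2 (fine sand): t_2 = 2.97 × 0.28 / 7.492e-06 = 1.110e+05 d
  layer 3 (karst limestone): t_3 = 2.90 × 0.14 / 7.492e-06 = 54194 d
  layer 4 (coarse sand): t_4 = 9.37 × 0.32 / 7.492e-06 = 4.002e+05 d
Total t = Σ t_i = 6.415e+05 days = 1756 years.

1760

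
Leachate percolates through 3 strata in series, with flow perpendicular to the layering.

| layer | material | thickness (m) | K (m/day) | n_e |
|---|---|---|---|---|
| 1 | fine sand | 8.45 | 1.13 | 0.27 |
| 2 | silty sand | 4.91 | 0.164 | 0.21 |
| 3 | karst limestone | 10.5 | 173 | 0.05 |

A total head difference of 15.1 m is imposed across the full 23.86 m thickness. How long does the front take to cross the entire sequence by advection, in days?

9.52

With flow normal to the layers, continuity requires the same specific discharge q through every layer.
Σ(b_i/K_i) = 8.45/1.13 + 4.91/0.164 + 10.5/173 = 37.48 d.
q = Δh / Σ(b_i/K_i) = 15.1 / 37.48 = 0.4029 m/day.
In each layer the seepage velocity is v_i = q/n_i, so the layer transit time is t_i = b_i·n_i / q:
  layer 1 (fine sand): t_1 = 8.45 × 0.27 / 0.4029 = 5.663 d
  layer 2 (silty sand): t_2 = 4.91 × 0.21 / 0.4029 = 2.559 d
  layer 3 (karst limestone): t_3 = 10.5 × 0.05 / 0.4029 = 1.303 d
Total t = Σ t_i = 9.525 days.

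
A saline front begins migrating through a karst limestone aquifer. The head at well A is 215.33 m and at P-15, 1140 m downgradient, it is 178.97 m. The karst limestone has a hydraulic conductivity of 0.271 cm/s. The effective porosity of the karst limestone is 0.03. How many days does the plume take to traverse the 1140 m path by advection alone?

4.58

Convert K: 0.271 cm/s × 864 = 234.1 m/day.
Hydraulic gradient i = (215.33 − 178.97) / 1140 = 36.36 / 1140 = 0.03189.
Darcy flux q = K · i = 234.1 × 0.03189 = 7.468 m/day.
Seepage velocity v = q / n_e = 7.468 / 0.03 = 248.9 m/day.
Travel time t = L / v = 1140 / 248.9 = 4.580 days.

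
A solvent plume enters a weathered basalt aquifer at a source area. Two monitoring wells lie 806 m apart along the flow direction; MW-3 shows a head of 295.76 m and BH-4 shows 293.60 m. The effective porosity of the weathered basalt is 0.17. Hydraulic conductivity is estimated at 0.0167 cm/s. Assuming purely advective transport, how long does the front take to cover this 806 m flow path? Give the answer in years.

Convert K: 0.0167 cm/s × 864 = 14.43 m/day.
Hydraulic gradient i = (295.76 − 293.60) / 806 = 2.16 / 806 = 0.002680.
Darcy flux q = K · i = 14.43 × 0.002680 = 0.03867 m/day.
Seepage velocity v = q / n_e = 0.03867 / 0.17 = 0.2275 m/day.
Travel time t = L / v = 806 / 0.2275 = 3544 days = 9.702 years.

9.70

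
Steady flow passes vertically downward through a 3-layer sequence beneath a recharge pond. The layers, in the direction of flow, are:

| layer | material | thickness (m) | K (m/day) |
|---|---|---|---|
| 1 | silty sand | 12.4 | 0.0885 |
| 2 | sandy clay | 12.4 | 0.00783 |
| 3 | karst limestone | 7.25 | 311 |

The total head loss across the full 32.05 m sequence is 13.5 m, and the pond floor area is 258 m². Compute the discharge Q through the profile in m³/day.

Flow is perpendicular to layering, so the layers act in series and the equivalent K is the thickness-weighted harmonic mean.
Total thickness L = 12.4 + 12.4 + 7.25 = 32.05 m.
Σ(b_i/K_i) = 12.4/0.0885 + 12.4/0.00783 + 7.25/311 = 1724 d.
K_eq = L / Σ(b_i/K_i) = 32.05 / 1724 = 0.01859 m/day.
Q = K_eq · A · (Δh/L) = 0.01859 × 258 × (13.5/32.05) = 2.021 m³/day.

2.02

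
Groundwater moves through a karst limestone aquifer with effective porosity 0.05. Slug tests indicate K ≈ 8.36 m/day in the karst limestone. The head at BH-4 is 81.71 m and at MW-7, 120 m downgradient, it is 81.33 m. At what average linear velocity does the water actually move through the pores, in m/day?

Hydraulic gradient i = (81.71 − 81.33) / 120 = 0.38 / 120 = 0.003167.
Darcy flux q = K · i = 8.360 × 0.003167 = 0.02647 m/day.
Seepage velocity v = q / n_e = 0.02647 / 0.05 = 0.5295 m/day.

0.529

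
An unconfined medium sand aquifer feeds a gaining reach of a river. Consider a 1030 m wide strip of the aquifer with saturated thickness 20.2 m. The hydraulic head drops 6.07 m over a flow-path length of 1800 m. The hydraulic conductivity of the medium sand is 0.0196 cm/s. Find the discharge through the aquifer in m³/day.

Convert K: 0.0196 cm/s × 864 = 16.93 m/day.
Cross-sectional area A = 1030 × 20.2 = 20806 m².
Hydraulic gradient i = Δh / L = 6.07 / 1800 = 0.003372.
Darcy's law: Q = K · A · i = 16.93 × 20806 × 0.003372 = 1188 m³/day.

1190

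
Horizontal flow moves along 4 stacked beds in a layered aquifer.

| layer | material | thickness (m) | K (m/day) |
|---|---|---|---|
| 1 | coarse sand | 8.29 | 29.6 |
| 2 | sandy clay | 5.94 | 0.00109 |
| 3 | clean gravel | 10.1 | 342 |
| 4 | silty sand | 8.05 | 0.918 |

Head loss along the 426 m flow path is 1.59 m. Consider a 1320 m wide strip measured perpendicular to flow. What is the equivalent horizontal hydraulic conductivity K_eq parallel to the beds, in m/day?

114

Flow is parallel to layering, so each bed carries its own Darcy discharge and the transmissivities add.
Σ(K_i·b_i) = 29.6×8.29 + 0.00109×5.94 + 342×10.1 + 0.918×8.05 = 3707 m²/day.
Total thickness b = 32.38 m, so K_eq = Σ(K_i·b_i)/b = 114.5 m/day.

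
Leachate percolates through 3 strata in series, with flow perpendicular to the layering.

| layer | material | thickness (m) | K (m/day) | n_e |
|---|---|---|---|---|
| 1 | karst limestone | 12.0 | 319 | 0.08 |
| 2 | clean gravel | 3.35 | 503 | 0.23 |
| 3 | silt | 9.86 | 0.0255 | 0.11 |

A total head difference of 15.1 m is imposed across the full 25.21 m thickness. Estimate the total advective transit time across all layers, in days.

With flow normal to the layers, continuity requires the same specific discharge q through every layer.
Σ(b_i/K_i) = 12.0/319 + 3.35/503 + 9.86/0.0255 = 386.7 d.
q = Δh / Σ(b_i/K_i) = 15.1 / 386.7 = 0.03905 m/day.
In each layer the seepage velocity is v_i = q/n_i, so the layer transit time is t_i = b_i·n_i / q:
  layer 1 (karst limestone): t_1 = 12.0 × 0.08 / 0.03905 = 24.59 d
  layer 2 (clean gravel): t_2 = 3.35 × 0.23 / 0.03905 = 19.73 d
  layer 3 (silt): t_3 = 9.86 × 0.11 / 0.03905 = 27.78 d
Total t = Σ t_i = 72.09 days.

72.1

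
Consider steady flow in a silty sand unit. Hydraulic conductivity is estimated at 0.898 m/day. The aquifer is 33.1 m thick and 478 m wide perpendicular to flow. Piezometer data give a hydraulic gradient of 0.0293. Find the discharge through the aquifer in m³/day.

Cross-sectional area A = 478 × 33.1 = 15822 m².
Hydraulic gradient i = 0.0293.
Darcy's law: Q = K · A · i = 0.8980 × 15822 × 0.02930 = 416.3 m³/day.

416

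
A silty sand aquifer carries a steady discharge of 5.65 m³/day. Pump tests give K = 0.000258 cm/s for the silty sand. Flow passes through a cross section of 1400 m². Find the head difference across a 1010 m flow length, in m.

Convert K: 0.000258 cm/s × 864 = 0.2229 m/day.
From Q = K·A·i, i = Q / (K·A) = 5.65 / (0.2229 × 1400) = 0.01810.
Head loss Δh = i · L = 0.01810 × 1010 = 18.29 m.

18.3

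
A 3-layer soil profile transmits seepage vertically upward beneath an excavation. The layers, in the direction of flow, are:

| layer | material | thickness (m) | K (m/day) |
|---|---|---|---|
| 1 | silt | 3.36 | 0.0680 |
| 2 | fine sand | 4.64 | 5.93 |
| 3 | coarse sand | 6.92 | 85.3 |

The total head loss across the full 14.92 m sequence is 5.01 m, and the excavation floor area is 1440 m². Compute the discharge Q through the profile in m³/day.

143

Flow is perpendicular to layering, so the layers act in series and the equivalent K is the thickness-weighted harmonic mean.
Total thickness L = 3.36 + 4.64 + 6.92 = 14.92 m.
Σ(b_i/K_i) = 3.36/0.0680 + 4.64/5.93 + 6.92/85.3 = 50.28 d.
K_eq = L / Σ(b_i/K_i) = 14.92 / 50.28 = 0.2968 m/day.
Q = K_eq · A · (Δh/L) = 0.2968 × 1440 × (5.01/14.92) = 143.5 m³/day.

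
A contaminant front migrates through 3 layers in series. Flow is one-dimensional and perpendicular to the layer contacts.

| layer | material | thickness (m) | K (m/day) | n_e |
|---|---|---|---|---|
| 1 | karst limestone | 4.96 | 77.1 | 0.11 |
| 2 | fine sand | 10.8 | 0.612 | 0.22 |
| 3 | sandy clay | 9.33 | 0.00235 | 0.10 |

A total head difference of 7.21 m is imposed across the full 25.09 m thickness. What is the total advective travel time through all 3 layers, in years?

With flow normal to the layers, continuity requires the same specific discharge q through every layer.
Σ(b_i/K_i) = 4.96/77.1 + 10.8/0.612 + 9.33/0.00235 = 3988 d.
q = Δh / Σ(b_i/K_i) = 7.21 / 3988 = 0.001808 m/day.
In each layer the seepage velocity is v_i = q/n_i, so the layer transit time is t_i = b_i·n_i / q:
  layer 1 (karst limestone): t_1 = 4.96 × 0.11 / 0.001808 = 301.8 d
  layer 2 (fine sand): t_2 = 10.8 × 0.22 / 0.001808 = 1314 d
  layer 3 (sandy clay): t_3 = 9.33 × 0.10 / 0.001808 = 516.1 d
Total t = Σ t_i = 2132 days = 5.837 years.

5.84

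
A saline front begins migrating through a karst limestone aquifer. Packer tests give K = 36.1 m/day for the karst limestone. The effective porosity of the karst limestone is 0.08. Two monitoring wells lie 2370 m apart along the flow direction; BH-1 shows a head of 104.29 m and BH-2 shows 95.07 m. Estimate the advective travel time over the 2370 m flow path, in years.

3.70

Hydraulic gradient i = (104.29 − 95.07) / 2370 = 9.22 / 2370 = 0.003890.
Darcy flux q = K · i = 36.10 × 0.003890 = 0.1404 m/day.
Seepage velocity v = q / n_e = 0.1404 / 0.08 = 1.755 m/day.
Travel time t = L / v = 2370 / 1.755 = 1350 days = 3.696 years.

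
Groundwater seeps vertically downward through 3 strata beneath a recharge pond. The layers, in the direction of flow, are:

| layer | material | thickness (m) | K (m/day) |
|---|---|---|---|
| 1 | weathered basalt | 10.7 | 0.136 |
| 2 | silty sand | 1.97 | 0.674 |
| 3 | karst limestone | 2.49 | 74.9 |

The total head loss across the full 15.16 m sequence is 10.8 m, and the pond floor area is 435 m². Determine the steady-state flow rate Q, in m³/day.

57.6

Flow is perpendicular to layering, so the layers act in series and the equivalent K is the thickness-weighted harmonic mean.
Total thickness L = 10.7 + 1.97 + 2.49 = 15.16 m.
Σ(b_i/K_i) = 10.7/0.136 + 1.97/0.674 + 2.49/74.9 = 81.63 d.
K_eq = L / Σ(b_i/K_i) = 15.16 / 81.63 = 0.1857 m/day.
Q = K_eq · A · (Δh/L) = 0.1857 × 435 × (10.8/15.16) = 57.55 m³/day.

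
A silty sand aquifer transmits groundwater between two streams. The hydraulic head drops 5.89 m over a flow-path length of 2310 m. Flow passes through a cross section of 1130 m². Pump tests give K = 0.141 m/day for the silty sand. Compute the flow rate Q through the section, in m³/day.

0.406

Hydraulic gradient i = Δh / L = 5.89 / 2310 = 0.002550.
Darcy's law: Q = K · A · i = 0.1410 × 1130 × 0.002550 = 0.4063 m³/day.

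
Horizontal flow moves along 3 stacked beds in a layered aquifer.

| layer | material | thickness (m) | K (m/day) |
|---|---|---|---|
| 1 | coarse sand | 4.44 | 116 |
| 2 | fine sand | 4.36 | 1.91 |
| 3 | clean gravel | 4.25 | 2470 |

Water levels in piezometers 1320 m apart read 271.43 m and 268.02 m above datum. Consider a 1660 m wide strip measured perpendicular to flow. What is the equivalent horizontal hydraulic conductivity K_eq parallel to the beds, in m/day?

Flow is parallel to layering, so each bed carries its own Darcy discharge and the transmissivities add.
Σ(K_i·b_i) = 116×4.44 + 1.91×4.36 + 2470×4.25 = 11021 m²/day.
Total thickness b = 13.05 m, so K_eq = Σ(K_i·b_i)/b = 844.5 m/day.

845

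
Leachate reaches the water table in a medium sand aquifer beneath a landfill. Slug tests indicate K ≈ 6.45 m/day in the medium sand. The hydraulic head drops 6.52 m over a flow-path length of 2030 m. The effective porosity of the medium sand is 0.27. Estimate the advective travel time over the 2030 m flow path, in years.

Hydraulic gradient i = Δh / L = 6.52 / 2030 = 0.003212.
Darcy flux q = K · i = 6.450 × 0.003212 = 0.02072 m/day.
Seepage velocity v = q / n_e = 0.02072 / 0.27 = 0.07673 m/day.
Travel time t = L / v = 2030 / 0.07673 = 26457 days = 72.44 years.

72.4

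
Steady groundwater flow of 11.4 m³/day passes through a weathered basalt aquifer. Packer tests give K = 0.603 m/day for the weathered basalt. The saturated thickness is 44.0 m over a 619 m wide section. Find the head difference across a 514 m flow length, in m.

Cross-sectional area A = 619 × 44.0 = 27236 m².
From Q = K·A·i, i = Q / (K·A) = 11.4 / (0.6030 × 27236) = 0.0006941.
Head loss Δh = i · L = 0.0006941 × 514 = 0.3568 m.

0.357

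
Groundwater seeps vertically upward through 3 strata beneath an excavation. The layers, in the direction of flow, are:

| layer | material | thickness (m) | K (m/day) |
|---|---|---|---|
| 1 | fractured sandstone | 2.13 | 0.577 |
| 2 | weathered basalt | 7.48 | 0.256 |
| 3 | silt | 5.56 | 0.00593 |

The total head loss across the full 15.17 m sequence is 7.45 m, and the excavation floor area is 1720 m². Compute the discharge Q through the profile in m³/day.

13.2

Flow is perpendicular to layering, so the layers act in series and the equivalent K is the thickness-weighted harmonic mean.
Total thickness L = 2.13 + 7.48 + 5.56 = 15.17 m.
Σ(b_i/K_i) = 2.13/0.577 + 7.48/0.256 + 5.56/0.00593 = 970.5 d.
K_eq = L / Σ(b_i/K_i) = 15.17 / 970.5 = 0.01563 m/day.
Q = K_eq · A · (Δh/L) = 0.01563 × 1720 × (7.45/15.17) = 13.20 m³/day.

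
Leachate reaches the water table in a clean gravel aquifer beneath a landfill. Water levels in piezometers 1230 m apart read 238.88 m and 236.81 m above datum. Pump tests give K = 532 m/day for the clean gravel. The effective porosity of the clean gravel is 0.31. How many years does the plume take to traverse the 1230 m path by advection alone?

1.17

Hydraulic gradient i = (238.88 − 236.81) / 1230 = 2.07 / 1230 = 0.001683.
Darcy flux q = K · i = 532.0 × 0.001683 = 0.8953 m/day.
Seepage velocity v = q / n_e = 0.8953 / 0.31 = 2.888 m/day.
Travel time t = L / v = 1230 / 2.888 = 425.9 days = 1.166 years.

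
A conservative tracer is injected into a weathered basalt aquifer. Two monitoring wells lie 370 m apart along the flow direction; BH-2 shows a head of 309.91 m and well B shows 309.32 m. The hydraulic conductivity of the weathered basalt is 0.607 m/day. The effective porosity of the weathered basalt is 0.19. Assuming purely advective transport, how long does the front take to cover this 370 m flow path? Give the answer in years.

Hydraulic gradient i = (309.91 − 309.32) / 370 = 0.59 / 370 = 0.001595.
Darcy flux q = K · i = 0.6070 × 0.001595 = 0.0009679 m/day.
Seepage velocity v = q / n_e = 0.0009679 / 0.19 = 0.005094 m/day.
Travel time t = L / v = 370 / 0.005094 = 72630 days = 198.9 years.

199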